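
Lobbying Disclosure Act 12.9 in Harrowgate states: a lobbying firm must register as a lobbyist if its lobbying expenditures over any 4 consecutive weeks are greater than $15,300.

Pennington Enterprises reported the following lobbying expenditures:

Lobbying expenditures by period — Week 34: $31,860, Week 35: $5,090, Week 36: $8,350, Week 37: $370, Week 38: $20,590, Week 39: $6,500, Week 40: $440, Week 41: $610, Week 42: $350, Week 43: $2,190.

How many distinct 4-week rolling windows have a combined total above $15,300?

5

Week 34–Week 37: $31,860 + $5,090 + $8,350 + $370 = $45,670 (over)
Week 35–Week 38: $5,090 + $8,350 + $370 + $20,590 = $34,400 (over)
Week 36–Week 39: $8,350 + $370 + $20,590 + $6,500 = $35,810 (over)
Week 37–Week 40: $370 + $20,590 + $6,500 + $440 = $27,900 (over)
Week 38–Week 41: $20,590 + $6,500 + $440 + $610 = $28,140 (over)
Week 39–Week 42: $6,500 + $440 + $610 + $350 = $7,900 (under)
Week 40–Week 43: $440 + $610 + $350 + $2,190 = $3,590 (under)
5 windows exceed the threshold.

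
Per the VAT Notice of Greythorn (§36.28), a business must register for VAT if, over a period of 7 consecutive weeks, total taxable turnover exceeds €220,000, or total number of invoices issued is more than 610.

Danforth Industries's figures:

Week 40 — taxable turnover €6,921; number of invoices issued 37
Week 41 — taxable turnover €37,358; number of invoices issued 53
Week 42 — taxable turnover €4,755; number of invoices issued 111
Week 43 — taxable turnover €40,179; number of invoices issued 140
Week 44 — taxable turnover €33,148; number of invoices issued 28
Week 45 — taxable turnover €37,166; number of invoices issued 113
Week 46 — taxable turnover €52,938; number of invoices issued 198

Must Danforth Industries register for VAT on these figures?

Total taxable turnover: €6,921 + €37,358 + €4,755 + €40,179 + €33,148 + €37,166 + €52,938 = €212,465 (≤ €220,000).
Total number of invoices issued: 37 + 53 + 111 + 140 + 28 + 113 + 198 = 680 (> 610).
The test is 'or': at least one threshold is exceeded.

Yes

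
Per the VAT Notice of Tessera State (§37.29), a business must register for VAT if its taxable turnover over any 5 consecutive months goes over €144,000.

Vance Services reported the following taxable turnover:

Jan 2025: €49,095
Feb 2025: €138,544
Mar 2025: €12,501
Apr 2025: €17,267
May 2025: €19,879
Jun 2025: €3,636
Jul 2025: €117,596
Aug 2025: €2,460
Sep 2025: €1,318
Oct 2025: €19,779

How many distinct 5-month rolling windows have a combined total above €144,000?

Jan 2025–May 2025: €49,095 + €138,544 + €12,501 + €17,267 + €19,879 = €237,286 (over)
Feb 2025–Jun 2025: €138,544 + €12,501 + €17,267 + €19,879 + €3,636 = €191,827 (over)
Mar 2025–Jul 2025: €12,501 + €17,267 + €19,879 + €3,636 + €117,596 = €170,879 (over)
Apr 2025–Aug 2025: €17,267 + €19,879 + €3,636 + €117,596 + €2,460 = €160,838 (over)
May 2025–Sep 2025: €19,879 + €3,636 + €117,596 + €2,460 + €1,318 = €144,889 (over)
Jun 2025–Oct 2025: €3,636 + €117,596 + €2,460 + €1,318 + €19,779 = €144,789 (over)
6 windows exceed the threshold.

6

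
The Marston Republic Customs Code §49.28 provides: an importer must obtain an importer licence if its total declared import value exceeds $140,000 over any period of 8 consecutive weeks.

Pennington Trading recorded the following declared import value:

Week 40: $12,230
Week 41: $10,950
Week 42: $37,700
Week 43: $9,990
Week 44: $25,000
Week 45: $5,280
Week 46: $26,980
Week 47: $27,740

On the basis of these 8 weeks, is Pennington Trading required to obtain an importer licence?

Yes

Total declared import value: $12,230 + $10,950 + $37,700 + $9,990 + $25,000 + $5,280 + $26,980 + $27,740 = $155,870.
$155,870 > $140,000, so the threshold is exceeded.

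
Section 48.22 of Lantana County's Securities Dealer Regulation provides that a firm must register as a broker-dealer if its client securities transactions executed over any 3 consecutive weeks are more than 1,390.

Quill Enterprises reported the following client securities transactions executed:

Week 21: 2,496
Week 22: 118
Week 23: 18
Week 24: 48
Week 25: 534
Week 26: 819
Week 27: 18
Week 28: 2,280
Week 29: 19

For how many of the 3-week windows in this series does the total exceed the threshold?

4

Week 21–Week 23: 2,496 + 118 + 18 = 2,632 (over)
Week 22–Week 24: 118 + 18 + 48 = 184 (under)
Week 23–Week 25: 18 + 48 + 534 = 600 (under)
Week 24–Week 26: 48 + 534 + 819 = 1,401 (over)
Week 25–Week 27: 534 + 819 + 18 = 1,371 (under)
Week 26–Week 28: 819 + 18 + 2,280 = 3,117 (over)
Week 27–Week 29: 18 + 2,280 + 19 = 2,317 (over)
4 windows exceed the threshold.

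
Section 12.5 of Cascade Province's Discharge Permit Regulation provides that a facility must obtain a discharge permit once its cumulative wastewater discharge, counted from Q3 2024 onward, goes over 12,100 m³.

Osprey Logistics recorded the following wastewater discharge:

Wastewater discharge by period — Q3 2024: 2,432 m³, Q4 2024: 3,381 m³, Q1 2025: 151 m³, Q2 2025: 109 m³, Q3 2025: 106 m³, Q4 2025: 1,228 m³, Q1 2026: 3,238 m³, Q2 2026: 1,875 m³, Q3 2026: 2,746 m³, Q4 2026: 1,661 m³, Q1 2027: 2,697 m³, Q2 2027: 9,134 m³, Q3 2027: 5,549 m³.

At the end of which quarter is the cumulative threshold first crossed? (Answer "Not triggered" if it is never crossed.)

Through Q3 2024: 2,432 m³
Through Q4 2024: 5,813 m³
Through Q1 2025: 5,964 m³
Through Q2 2025: 6,073 m³
Through Q3 2025: 6,179 m³
Through Q4 2025: 7,407 m³
Through Q1 2026: 10,645 m³
Through Q2 2026: 12,520 m³ ← exceeds threshold

Q2 2026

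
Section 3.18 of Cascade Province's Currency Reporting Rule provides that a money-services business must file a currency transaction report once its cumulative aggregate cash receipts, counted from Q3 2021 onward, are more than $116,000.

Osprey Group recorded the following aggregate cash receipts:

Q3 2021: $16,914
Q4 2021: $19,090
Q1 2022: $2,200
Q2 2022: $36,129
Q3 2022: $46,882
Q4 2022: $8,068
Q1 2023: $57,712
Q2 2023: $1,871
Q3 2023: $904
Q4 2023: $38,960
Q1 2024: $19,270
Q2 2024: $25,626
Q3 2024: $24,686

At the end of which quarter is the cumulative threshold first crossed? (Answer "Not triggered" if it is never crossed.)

Through Q3 2021: $16,914
Through Q4 2021: $36,004
Through Q1 2022: $38,204
Through Q2 2022: $74,333
Through Q3 2022: $121,215 ← exceeds threshold

Q3 2022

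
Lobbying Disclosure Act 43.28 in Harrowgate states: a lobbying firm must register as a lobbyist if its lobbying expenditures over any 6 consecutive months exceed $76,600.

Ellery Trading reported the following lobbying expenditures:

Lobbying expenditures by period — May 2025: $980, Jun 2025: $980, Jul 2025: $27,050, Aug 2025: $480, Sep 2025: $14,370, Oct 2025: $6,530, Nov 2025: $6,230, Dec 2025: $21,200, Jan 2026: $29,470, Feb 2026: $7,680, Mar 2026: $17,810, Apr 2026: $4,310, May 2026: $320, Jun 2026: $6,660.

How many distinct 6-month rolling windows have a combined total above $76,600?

May 2025–Oct 2025: $980 + $980 + $27,050 + $480 + $14,370 + $6,530 = $50,390 (under)
Jun 2025–Nov 2025: $980 + $27,050 + $480 + $14,370 + $6,530 + $6,230 = $55,640 (under)
Jul 2025–Dec 2025: $27,050 + $480 + $14,370 + $6,530 + $6,230 + $21,200 = $75,860 (under)
Aug 2025–Jan 2026: $480 + $14,370 + $6,530 + $6,230 + $21,200 + $29,470 = $78,280 (over)
Sep 2025–Feb 2026: $14,370 + $6,530 + $6,230 + $21,200 + $29,470 + $7,680 = $85,480 (over)
Oct 2025–Mar 2026: $6,530 + $6,230 + $21,200 + $29,470 + $7,680 + $17,810 = $88,920 (over)
Nov 2025–Apr 2026: $6,230 + $21,200 + $29,470 + $7,680 + $17,810 + $4,310 = $86,700 (over)
Dec 2025–May 2026: $21,200 + $29,470 + $7,680 + $17,810 + $4,310 + $320 = $80,790 (over)
Jan 2026–Jun 2026: $29,470 + $7,680 + $17,810 + $4,310 + $320 + $6,660 = $66,250 (under)
5 windows exceed the threshold.

5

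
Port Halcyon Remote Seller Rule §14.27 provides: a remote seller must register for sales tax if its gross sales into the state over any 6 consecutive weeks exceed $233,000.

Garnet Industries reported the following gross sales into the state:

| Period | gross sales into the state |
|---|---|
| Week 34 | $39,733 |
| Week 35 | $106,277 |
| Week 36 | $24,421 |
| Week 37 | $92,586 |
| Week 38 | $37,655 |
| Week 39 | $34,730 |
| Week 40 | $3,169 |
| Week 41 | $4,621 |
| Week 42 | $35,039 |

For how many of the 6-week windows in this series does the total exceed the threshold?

2

Week 34–Week 39: $39,733 + $106,277 + $24,421 + $92,586 + $37,655 + $34,730 = $335,402 (over)
Week 35–Week 40: $106,277 + $24,421 + $92,586 + $37,655 + $34,730 + $3,169 = $298,838 (over)
Week 36–Week 41: $24,421 + $92,586 + $37,655 + $34,730 + $3,169 + $4,621 = $197,182 (under)
Week 37–Week 42: $92,586 + $37,655 + $34,730 + $3,169 + $4,621 + $35,039 = $207,800 (under)
2 windows exceed the threshold.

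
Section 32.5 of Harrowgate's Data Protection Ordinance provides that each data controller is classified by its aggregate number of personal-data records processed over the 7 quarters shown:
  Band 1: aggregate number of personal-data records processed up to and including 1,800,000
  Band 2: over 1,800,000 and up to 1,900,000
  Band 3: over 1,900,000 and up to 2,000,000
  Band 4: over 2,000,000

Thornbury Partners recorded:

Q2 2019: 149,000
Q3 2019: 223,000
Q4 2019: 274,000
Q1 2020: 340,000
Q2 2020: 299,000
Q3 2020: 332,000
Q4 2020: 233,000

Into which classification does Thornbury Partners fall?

Band 2

Aggregate number of personal-data records processed: 149,000 + 223,000 + 274,000 + 340,000 + 299,000 + 332,000 + 233,000 = 1,850,000.
1,800,000 < 1,850,000 ≤ 1,900,000, so Band 2 applies.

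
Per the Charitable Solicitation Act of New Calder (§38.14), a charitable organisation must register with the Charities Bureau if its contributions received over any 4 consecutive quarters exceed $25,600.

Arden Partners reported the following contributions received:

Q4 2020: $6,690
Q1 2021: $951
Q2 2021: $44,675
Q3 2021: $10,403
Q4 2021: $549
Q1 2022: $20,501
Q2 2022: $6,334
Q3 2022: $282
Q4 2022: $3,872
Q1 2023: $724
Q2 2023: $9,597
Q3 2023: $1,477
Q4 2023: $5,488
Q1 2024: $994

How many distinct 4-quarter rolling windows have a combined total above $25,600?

6

Q4 2020–Q3 2021: $6,690 + $951 + $44,675 + $10,403 = $62,719 (over)
Q1 2021–Q4 2021: $951 + $44,675 + $10,403 + $549 = $56,578 (over)
Q2 2021–Q1 2022: $44,675 + $10,403 + $549 + $20,501 = $76,128 (over)
Q3 2021–Q2 2022: $10,403 + $549 + $20,501 + $6,334 = $37,787 (over)
Q4 2021–Q3 2022: $549 + $20,501 + $6,334 + $282 = $27,666 (over)
Q1 2022–Q4 2022: $20,501 + $6,334 + $282 + $3,872 = $30,989 (over)
Q2 2022–Q1 2023: $6,334 + $282 + $3,872 + $724 = $11,212 (under)
Q3 2022–Q2 2023: $282 + $3,872 + $724 + $9,597 = $14,475 (under)
Q4 2022–Q3 2023: $3,872 + $724 + $9,597 + $1,477 = $15,670 (under)
Q1 2023–Q4 2023: $724 + $9,597 + $1,477 + $5,488 = $17,286 (under)
Q2 2023–Q1 2024: $9,597 + $1,477 + $5,488 + $994 = $17,556 (under)
6 windows exceed the threshold.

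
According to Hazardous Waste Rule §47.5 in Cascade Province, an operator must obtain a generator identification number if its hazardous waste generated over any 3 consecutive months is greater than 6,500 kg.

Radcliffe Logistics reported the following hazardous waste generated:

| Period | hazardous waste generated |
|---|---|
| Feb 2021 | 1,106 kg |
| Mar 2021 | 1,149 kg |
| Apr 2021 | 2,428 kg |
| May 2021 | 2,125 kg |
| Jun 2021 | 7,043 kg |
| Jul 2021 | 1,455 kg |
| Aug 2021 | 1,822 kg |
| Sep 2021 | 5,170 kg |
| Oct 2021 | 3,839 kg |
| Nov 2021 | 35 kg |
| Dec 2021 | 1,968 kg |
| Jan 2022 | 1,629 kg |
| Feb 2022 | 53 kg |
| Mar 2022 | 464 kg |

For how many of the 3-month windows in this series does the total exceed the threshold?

Feb 2021–Apr 2021: 1,106 kg + 1,149 kg + 2,428 kg = 4,683 kg (under)
Mar 2021–May 2021: 1,149 kg + 2,428 kg + 2,125 kg = 5,702 kg (under)
Apr 2021–Jun 2021: 2,428 kg + 2,125 kg + 7,043 kg = 11,596 kg (over)
May 2021–Jul 2021: 2,125 kg + 7,043 kg + 1,455 kg = 10,623 kg (over)
Jun 2021–Aug 2021: 7,043 kg + 1,455 kg + 1,822 kg = 10,320 kg (over)
Jul 2021–Sep 2021: 1,455 kg + 1,822 kg + 5,170 kg = 8,447 kg (over)
Aug 2021–Oct 2021: 1,822 kg + 5,170 kg + 3,839 kg = 10,831 kg (over)
Sep 2021–Nov 2021: 5,170 kg + 3,839 kg + 35 kg = 9,044 kg (over)
Oct 2021–Dec 2021: 3,839 kg + 35 kg + 1,968 kg = 5,842 kg (under)
Nov 2021–Jan 2022: 35 kg + 1,968 kg + 1,629 kg = 3,632 kg (under)
Dec 2021–Feb 2022: 1,968 kg + 1,629 kg + 53 kg = 3,650 kg (under)
Jan 2022–Mar 2022: 1,629 kg + 53 kg + 464 kg = 2,146 kg (under)
6 windows exceed the threshold.

6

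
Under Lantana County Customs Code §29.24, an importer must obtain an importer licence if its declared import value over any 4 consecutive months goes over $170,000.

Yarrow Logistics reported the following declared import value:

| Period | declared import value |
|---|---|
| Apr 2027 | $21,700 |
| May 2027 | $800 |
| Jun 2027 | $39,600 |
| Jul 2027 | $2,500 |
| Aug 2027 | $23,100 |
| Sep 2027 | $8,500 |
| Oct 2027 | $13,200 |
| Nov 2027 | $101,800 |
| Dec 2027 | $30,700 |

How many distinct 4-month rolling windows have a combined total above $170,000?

0

Apr 2027–Jul 2027: $21,700 + $800 + $39,600 + $2,500 = $64,600 (under)
May 2027–Aug 2027: $800 + $39,600 + $2,500 + $23,100 = $66,000 (under)
Jun 2027–Sep 2027: $39,600 + $2,500 + $23,100 + $8,500 = $73,700 (under)
Jul 2027–Oct 2027: $2,500 + $23,100 + $8,500 + $13,200 = $47,300 (under)
Aug 2027–Nov 2027: $23,100 + $8,500 + $13,200 + $101,800 = $146,600 (under)
Sep 2027–Dec 2027: $8,500 + $13,200 + $101,800 + $30,700 = $154,200 (under)
0 windows exceed the threshold.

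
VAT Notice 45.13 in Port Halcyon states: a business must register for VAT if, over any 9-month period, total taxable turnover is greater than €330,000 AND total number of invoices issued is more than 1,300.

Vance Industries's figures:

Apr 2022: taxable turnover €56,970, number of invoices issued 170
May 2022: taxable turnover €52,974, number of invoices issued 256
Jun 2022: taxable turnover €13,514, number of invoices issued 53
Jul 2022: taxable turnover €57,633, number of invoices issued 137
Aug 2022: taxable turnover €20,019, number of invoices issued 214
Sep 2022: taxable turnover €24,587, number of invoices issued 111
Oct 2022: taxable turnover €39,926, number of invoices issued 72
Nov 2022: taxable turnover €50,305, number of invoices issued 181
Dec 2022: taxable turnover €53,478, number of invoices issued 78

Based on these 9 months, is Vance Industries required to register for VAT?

No

Total taxable turnover: €56,970 + €52,974 + €13,514 + €57,633 + €20,019 + €24,587 + €39,926 + €50,305 + €53,478 = €369,406 (> €330,000).
Total number of invoices issued: 170 + 256 + 53 + 137 + 214 + 111 + 72 + 181 + 78 = 1,272 (≤ 1,300).
The test is 'and': the rule requires both, and at least one is not exceeded.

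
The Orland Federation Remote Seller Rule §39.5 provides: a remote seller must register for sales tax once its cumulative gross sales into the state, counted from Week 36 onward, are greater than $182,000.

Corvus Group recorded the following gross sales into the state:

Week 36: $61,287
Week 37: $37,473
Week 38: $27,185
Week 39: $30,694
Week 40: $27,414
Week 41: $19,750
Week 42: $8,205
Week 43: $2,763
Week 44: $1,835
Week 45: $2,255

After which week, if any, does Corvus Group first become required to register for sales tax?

Through Week 36: $61,287
Through Week 37: $98,760
Through Week 38: $125,945
Through Week 39: $156,639
Through Week 40: $184,053 ← exceeds threshold

Week 40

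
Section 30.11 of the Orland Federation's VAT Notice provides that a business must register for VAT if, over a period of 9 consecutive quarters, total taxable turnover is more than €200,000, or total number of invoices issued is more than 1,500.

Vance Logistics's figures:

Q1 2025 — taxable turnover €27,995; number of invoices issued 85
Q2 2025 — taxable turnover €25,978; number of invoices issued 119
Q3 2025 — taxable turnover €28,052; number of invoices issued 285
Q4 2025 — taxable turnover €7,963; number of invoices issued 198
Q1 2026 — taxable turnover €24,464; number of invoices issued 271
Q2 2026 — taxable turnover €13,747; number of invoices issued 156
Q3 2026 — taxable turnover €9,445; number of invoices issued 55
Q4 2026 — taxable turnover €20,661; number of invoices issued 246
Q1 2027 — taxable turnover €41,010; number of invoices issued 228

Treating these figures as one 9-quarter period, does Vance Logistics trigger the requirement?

Total taxable turnover: €27,995 + €25,978 + €28,052 + €7,963 + €24,464 + €13,747 + €9,445 + €20,661 + €41,010 = €199,315 (≤ €200,000).
Total number of invoices issued: 85 + 119 + 285 + 198 + 271 + 156 + 55 + 246 + 228 = 1,643 (> 1,500).
The test is 'or': at least one threshold is exceeded.

Yes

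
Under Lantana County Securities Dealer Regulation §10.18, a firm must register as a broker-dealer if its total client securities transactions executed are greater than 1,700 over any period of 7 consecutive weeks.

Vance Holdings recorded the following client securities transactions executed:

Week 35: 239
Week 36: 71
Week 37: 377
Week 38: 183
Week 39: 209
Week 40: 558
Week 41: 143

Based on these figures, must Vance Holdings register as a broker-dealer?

Yes

Total client securities transactions executed: 239 + 71 + 377 + 183 + 209 + 558 + 143 = 1,780.
1,780 > 1,700, so the threshold is exceeded.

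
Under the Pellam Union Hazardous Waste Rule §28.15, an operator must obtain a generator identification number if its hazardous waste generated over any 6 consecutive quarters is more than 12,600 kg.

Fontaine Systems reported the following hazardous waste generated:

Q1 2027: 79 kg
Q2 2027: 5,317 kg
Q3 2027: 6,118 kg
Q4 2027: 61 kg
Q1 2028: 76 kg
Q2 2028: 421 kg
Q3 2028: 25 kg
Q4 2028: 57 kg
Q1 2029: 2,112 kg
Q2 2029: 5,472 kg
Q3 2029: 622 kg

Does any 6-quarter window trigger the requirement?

Q1 2027–Q2 2028: 79 kg + 5,317 kg + 6,118 kg + 61 kg + 76 kg + 421 kg = 12,072 kg (under)
Q2 2027–Q3 2028: 5,317 kg + 6,118 kg + 61 kg + 76 kg + 421 kg + 25 kg = 12,018 kg (under)
Q3 2027–Q4 2028: 6,118 kg + 61 kg + 76 kg + 421 kg + 25 kg + 57 kg = 6,758 kg (under)
Q4 2027–Q1 2029: 61 kg + 76 kg + 421 kg + 25 kg + 57 kg + 2,112 kg = 2,752 kg (under)
Q1 2028–Q2 2029: 76 kg + 421 kg + 25 kg + 57 kg + 2,112 kg + 5,472 kg = 8,163 kg (under)
Q2 2028–Q3 2029: 421 kg + 25 kg + 57 kg + 2,112 kg + 5,472 kg + 622 kg = 8,709 kg (under)
No window exceeds 12,600 kg.

No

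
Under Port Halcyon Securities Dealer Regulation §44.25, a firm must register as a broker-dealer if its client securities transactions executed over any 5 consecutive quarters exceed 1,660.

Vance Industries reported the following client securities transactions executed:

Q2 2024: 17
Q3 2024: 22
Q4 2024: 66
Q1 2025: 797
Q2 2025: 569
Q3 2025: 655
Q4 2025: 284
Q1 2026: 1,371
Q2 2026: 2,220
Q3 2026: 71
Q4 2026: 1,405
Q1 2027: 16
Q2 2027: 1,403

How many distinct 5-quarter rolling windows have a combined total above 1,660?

8

Q2 2024–Q2 2025: 17 + 22 + 66 + 797 + 569 = 1,471 (under)
Q3 2024–Q3 2025: 22 + 66 + 797 + 569 + 655 = 2,109 (over)
Q4 2024–Q4 2025: 66 + 797 + 569 + 655 + 284 = 2,371 (over)
Q1 2025–Q1 2026: 797 + 569 + 655 + 284 + 1,371 = 3,676 (over)
Q2 2025–Q2 2026: 569 + 655 + 284 + 1,371 + 2,220 = 5,099 (over)
Q3 2025–Q3 2026: 655 + 284 + 1,371 + 2,220 + 71 = 4,601 (over)
Q4 2025–Q4 2026: 284 + 1,371 + 2,220 + 71 + 1,405 = 5,351 (over)
Q1 2026–Q1 2027: 1,371 + 2,220 + 71 + 1,405 + 16 = 5,083 (over)
Q2 2026–Q2 2027: 2,220 + 71 + 1,405 + 16 + 1,403 = 5,115 (over)
8 windows exceed the threshold.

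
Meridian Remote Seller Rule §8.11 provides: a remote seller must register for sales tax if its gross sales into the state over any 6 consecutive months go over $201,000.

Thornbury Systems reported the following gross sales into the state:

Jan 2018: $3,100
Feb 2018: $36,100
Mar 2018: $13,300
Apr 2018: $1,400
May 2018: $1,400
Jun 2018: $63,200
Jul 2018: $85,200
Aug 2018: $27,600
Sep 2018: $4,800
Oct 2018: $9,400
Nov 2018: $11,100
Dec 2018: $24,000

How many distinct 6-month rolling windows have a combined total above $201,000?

Jan 2018–Jun 2018: $3,100 + $36,100 + $13,300 + $1,400 + $1,400 + $63,200 = $118,500 (under)
Feb 2018–Jul 2018: $36,100 + $13,300 + $1,400 + $1,400 + $63,200 + $85,200 = $200,600 (under)
Mar 2018–Aug 2018: $13,300 + $1,400 + $1,400 + $63,200 + $85,200 + $27,600 = $192,100 (under)
Apr 2018–Sep 2018: $1,400 + $1,400 + $63,200 + $85,200 + $27,600 + $4,800 = $183,600 (under)
May 2018–Oct 2018: $1,400 + $63,200 + $85,200 + $27,600 + $4,800 + $9,400 = $191,600 (under)
Jun 2018–Nov 2018: $63,200 + $85,200 + $27,600 + $4,800 + $9,400 + $11,100 = $201,300 (over)
Jul 2018–Dec 2018: $85,200 + $27,600 + $4,800 + $9,400 + $11,100 + $24,000 = $162,100 (under)
1 window exceeds the threshold.

1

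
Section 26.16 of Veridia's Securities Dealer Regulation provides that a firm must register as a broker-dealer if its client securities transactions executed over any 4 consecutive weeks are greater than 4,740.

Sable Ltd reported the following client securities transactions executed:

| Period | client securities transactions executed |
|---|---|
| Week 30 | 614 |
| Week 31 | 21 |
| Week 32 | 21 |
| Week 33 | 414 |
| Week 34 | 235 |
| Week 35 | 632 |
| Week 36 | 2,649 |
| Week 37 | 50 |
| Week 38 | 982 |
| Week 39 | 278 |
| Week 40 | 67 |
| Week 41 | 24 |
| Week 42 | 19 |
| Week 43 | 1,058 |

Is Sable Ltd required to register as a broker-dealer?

Week 30–Week 33: 614 + 21 + 21 + 414 = 1,070 (under)
Week 31–Week 34: 21 + 21 + 414 + 235 = 691 (under)
Week 32–Week 35: 21 + 414 + 235 + 632 = 1,302 (under)
Week 33–Week 36: 414 + 235 + 632 + 2,649 = 3,930 (under)
Week 34–Week 37: 235 + 632 + 2,649 + 50 = 3,566 (under)
Week 35–Week 38: 632 + 2,649 + 50 + 982 = 4,313 (under)
Week 36–Week 39: 2,649 + 50 + 982 + 278 = 3,959 (under)
Week 37–Week 40: 50 + 982 + 278 + 67 = 1,377 (under)
Week 38–Week 41: 982 + 278 + 67 + 24 = 1,351 (under)
Week 39–Week 42: 278 + 67 + 24 + 19 = 388 (under)
Week 40–Week 43: 67 + 24 + 19 + 1,058 = 1,168 (under)
No window exceeds 4,740.

No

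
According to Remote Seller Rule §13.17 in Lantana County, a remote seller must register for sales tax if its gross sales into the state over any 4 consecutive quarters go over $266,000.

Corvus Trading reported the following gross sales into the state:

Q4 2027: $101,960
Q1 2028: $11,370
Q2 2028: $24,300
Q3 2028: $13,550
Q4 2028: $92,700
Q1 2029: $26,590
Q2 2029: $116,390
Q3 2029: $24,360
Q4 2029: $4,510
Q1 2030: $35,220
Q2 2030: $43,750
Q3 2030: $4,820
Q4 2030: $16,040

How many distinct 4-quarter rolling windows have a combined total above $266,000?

Q4 2027–Q3 2028: $101,960 + $11,370 + $24,300 + $13,550 = $151,180 (under)
Q1 2028–Q4 2028: $11,370 + $24,300 + $13,550 + $92,700 = $141,920 (under)
Q2 2028–Q1 2029: $24,300 + $13,550 + $92,700 + $26,590 = $157,140 (under)
Q3 2028–Q2 2029: $13,550 + $92,700 + $26,590 + $116,390 = $249,230 (under)
Q4 2028–Q3 2029: $92,700 + $26,590 + $116,390 + $24,360 = $260,040 (under)
Q1 2029–Q4 2029: $26,590 + $116,390 + $24,360 + $4,510 = $171,850 (under)
Q2 2029–Q1 2030: $116,390 + $24,360 + $4,510 + $35,220 = $180,480 (under)
Q3 2029–Q2 2030: $24,360 + $4,510 + $35,220 + $43,750 = $107,840 (under)
Q4 2029–Q3 2030: $4,510 + $35,220 + $43,750 + $4,820 = $88,300 (under)
Q1 2030–Q4 2030: $35,220 + $43,750 + $4,820 + $16,040 = $99,830 (under)
0 windows exceed the threshold.

0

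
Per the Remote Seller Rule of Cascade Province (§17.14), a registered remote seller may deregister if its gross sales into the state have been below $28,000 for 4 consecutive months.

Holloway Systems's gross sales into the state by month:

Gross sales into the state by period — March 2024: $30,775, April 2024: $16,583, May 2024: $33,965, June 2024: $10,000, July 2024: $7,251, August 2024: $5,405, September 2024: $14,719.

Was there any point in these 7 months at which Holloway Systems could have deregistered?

Yes

Months below $28,000: April 2024, June 2024, July 2024, August 2024, September 2024.
Longest run of consecutive months below the threshold: 4.
4 ≥ 4, so Holloway Systems became eligible.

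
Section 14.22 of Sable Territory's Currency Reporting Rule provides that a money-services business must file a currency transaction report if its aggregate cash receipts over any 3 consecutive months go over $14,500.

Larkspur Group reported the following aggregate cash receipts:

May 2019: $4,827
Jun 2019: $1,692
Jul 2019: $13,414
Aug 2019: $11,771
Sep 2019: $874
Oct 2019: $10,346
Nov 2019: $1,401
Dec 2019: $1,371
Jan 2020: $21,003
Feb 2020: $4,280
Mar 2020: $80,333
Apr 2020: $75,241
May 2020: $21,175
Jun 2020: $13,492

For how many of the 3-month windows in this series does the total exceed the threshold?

May 2019–Jul 2019: $4,827 + $1,692 + $13,414 = $19,933 (over)
Jun 2019–Aug 2019: $1,692 + $13,414 + $11,771 = $26,877 (over)
Jul 2019–Sep 2019: $13,414 + $11,771 + $874 = $26,059 (over)
Aug 2019–Oct 2019: $11,771 + $874 + $10,346 = $22,991 (over)
Sep 2019–Nov 2019: $874 + $10,346 + $1,401 = $12,621 (under)
Oct 2019–Dec 2019: $10,346 + $1,401 + $1,371 = $13,118 (under)
Nov 2019–Jan 2020: $1,401 + $1,371 + $21,003 = $23,775 (over)
Dec 2019–Feb 2020: $1,371 + $21,003 + $4,280 = $26,654 (over)
Jan 2020–Mar 2020: $21,003 + $4,280 + $80,333 = $105,616 (over)
Feb 2020–Apr 2020: $4,280 + $80,333 + $75,241 = $159,854 (over)
Mar 2020–May 2020: $80,333 + $75,241 + $21,175 = $176,749 (over)
Apr 2020–Jun 2020: $75,241 + $21,175 + $13,492 = $109,908 (over)
10 windows exceed the threshold.

10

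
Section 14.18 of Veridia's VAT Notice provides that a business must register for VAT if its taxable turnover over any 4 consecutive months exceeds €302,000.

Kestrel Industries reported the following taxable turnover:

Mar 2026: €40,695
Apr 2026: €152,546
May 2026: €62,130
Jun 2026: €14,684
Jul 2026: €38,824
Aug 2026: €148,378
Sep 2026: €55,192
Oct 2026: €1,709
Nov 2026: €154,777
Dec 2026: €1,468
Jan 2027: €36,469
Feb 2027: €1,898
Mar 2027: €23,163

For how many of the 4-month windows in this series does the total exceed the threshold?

1

Mar 2026–Jun 2026: €40,695 + €152,546 + €62,130 + €14,684 = €270,055 (under)
Apr 2026–Jul 2026: €152,546 + €62,130 + €14,684 + €38,824 = €268,184 (under)
May 2026–Aug 2026: €62,130 + €14,684 + €38,824 + €148,378 = €264,016 (under)
Jun 2026–Sep 2026: €14,684 + €38,824 + €148,378 + €55,192 = €257,078 (under)
Jul 2026–Oct 2026: €38,824 + €148,378 + €55,192 + €1,709 = €244,103 (under)
Aug 2026–Nov 2026: €148,378 + €55,192 + €1,709 + €154,777 = €360,056 (over)
Sep 2026–Dec 2026: €55,192 + €1,709 + €154,777 + €1,468 = €213,146 (under)
Oct 2026–Jan 2027: €1,709 + €154,777 + €1,468 + €36,469 = €194,423 (under)
Nov 2026–Feb 2027: €154,777 + €1,468 + €36,469 + €1,898 = €194,612 (under)
Dec 2026–Mar 2027: €1,468 + €36,469 + €1,898 + €23,163 = €62,998 (under)
1 window exceeds the threshold.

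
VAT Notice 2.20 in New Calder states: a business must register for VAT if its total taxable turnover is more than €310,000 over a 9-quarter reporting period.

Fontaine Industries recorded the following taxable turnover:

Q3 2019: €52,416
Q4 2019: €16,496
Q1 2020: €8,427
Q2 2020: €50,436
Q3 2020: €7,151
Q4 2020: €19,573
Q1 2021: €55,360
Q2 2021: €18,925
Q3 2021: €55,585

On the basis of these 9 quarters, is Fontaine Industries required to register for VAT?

No

Total taxable turnover: €52,416 + €16,496 + €8,427 + €50,436 + €7,151 + €19,573 + €55,360 + €18,925 + €55,585 = €284,369.
€284,369 ≤ €310,000, so the threshold is not exceeded.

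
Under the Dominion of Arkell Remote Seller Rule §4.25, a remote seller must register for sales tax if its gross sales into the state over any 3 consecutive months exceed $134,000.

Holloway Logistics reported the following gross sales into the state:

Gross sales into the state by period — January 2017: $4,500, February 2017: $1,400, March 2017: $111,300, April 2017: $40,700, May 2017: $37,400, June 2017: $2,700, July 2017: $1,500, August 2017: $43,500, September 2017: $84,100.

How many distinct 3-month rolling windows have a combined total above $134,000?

2

January 2017–March 2017: $4,500 + $1,400 + $111,300 = $117,200 (under)
February 2017–April 2017: $1,400 + $111,300 + $40,700 = $153,400 (over)
March 2017–May 2017: $111,300 + $40,700 + $37,400 = $189,400 (over)
April 2017–June 2017: $40,700 + $37,400 + $2,700 = $80,800 (under)
May 2017–July 2017: $37,400 + $2,700 + $1,500 = $41,600 (under)
June 2017–August 2017: $2,700 + $1,500 + $43,500 = $47,700 (under)
July 2017–September 2017: $1,500 + $43,500 + $84,100 = $129,100 (under)
2 windows exceed the threshold.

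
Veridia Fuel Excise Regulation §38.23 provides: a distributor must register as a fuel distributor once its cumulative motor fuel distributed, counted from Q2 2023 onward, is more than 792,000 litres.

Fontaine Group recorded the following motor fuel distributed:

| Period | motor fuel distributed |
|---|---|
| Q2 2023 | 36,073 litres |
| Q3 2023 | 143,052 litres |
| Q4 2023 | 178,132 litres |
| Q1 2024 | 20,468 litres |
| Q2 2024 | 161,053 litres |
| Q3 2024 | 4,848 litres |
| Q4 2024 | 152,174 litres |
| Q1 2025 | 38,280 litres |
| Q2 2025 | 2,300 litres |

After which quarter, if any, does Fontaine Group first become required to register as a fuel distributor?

Through Q2 2023: 36,073 litres
Through Q3 2023: 179,125 litres
Through Q4 2023: 357,257 litres
Through Q1 2024: 377,725 litres
Through Q2 2024: 538,778 litres
Through Q3 2024: 543,626 litres
Through Q4 2024: 695,800 litres
Through Q1 2025: 734,080 litres
Through Q2 2025: 736,380 litres
Final cumulative total 736,380 litres ≤ 792,000 litres; the threshold is never exceeded.

Not triggered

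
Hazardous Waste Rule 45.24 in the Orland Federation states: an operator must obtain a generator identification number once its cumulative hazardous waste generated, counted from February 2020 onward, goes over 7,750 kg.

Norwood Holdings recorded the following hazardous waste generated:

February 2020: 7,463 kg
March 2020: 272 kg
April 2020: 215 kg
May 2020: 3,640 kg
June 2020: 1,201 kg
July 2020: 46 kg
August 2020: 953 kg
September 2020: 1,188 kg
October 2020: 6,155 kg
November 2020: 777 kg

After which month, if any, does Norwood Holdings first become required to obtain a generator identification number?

April 2020

Through February 2020: 7,463 kg
Through March 2020: 7,735 kg
Through April 2020: 7,950 kg ← exceeds threshold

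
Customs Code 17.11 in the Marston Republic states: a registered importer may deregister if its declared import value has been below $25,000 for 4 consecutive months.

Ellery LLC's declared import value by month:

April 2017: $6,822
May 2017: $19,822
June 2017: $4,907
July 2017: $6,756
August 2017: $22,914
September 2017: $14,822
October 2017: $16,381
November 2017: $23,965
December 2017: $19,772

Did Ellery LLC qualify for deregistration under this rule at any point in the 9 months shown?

Months below $25,000: April 2017, May 2017, June 2017, July 2017, August 2017, September 2017, October 2017, November 2017, December 2017.
Longest run of consecutive months below the threshold: 9.
9 ≥ 4, so Ellery LLC became eligible.

Yes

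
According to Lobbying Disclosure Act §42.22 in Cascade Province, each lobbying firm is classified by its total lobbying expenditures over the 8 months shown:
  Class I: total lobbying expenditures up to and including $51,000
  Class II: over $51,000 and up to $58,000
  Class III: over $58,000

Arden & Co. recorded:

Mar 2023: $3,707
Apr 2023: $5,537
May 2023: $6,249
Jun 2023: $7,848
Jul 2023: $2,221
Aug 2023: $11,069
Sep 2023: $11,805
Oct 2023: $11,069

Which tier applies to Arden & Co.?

Total lobbying expenditures: $3,707 + $5,537 + $6,249 + $7,848 + $2,221 + $11,069 + $11,805 + $11,069 = $59,505.
$59,505 > $58,000, so Class III applies.

Class III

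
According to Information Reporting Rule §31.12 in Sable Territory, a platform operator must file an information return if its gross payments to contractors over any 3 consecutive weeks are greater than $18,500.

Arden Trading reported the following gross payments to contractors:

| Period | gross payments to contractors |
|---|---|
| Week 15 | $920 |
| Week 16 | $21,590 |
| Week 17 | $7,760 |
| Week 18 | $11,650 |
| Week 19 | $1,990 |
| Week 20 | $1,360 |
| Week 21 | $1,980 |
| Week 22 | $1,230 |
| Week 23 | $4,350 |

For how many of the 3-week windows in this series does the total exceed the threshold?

Week 15–Week 17: $920 + $21,590 + $7,760 = $30,270 (over)
Week 16–Week 18: $21,590 + $7,760 + $11,650 = $41,000 (over)
Week 17–Week 19: $7,760 + $11,650 + $1,990 = $21,400 (over)
Week 18–Week 20: $11,650 + $1,990 + $1,360 = $15,000 (under)
Week 19–Week 21: $1,990 + $1,360 + $1,980 = $5,330 (under)
Week 20–Week 22: $1,360 + $1,980 + $1,230 = $4,570 (under)
Week 21–Week 23: $1,980 + $1,230 + $4,350 = $7,560 (under)
3 windows exceed the threshold.

3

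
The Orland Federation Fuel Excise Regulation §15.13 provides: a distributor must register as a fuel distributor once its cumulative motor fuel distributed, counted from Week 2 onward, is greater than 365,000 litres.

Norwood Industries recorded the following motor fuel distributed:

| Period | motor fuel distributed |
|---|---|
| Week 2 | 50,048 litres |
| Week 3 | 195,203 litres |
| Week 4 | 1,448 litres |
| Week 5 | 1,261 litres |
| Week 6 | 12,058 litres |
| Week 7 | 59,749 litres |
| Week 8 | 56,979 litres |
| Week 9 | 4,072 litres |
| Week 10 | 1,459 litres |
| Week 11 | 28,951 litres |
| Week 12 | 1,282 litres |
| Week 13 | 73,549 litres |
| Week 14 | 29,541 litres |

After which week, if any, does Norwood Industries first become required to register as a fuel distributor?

Through Week 2: 50,048 litres
Through Week 3: 245,251 litres
Through Week 4: 246,699 litres
Through Week 5: 247,960 litres
Through Week 6: 260,018 litres
Through Week 7: 319,767 litres
Through Week 8: 376,746 litres ← exceeds threshold

Week 8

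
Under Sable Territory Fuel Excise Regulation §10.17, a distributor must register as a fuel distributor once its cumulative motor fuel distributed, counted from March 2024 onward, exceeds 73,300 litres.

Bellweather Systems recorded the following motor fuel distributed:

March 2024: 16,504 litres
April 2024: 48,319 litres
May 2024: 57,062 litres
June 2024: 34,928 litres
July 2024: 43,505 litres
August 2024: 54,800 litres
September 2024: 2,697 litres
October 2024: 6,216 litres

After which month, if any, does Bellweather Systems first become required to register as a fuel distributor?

May 2024

Through March 2024: 16,504 litres
Through April 2024: 64,823 litres
Through May 2024: 121,885 litres ← exceeds threshold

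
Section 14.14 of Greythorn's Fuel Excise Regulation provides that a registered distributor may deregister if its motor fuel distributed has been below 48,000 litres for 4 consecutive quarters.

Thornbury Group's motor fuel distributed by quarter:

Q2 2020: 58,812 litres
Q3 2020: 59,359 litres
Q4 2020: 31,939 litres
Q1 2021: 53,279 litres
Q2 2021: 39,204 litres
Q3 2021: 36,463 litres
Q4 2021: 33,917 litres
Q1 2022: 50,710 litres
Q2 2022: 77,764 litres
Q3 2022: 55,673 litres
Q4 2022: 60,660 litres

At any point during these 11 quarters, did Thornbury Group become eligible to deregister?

No

Quarters below 48,000 litres: Q4 2020, Q2 2021, Q3 2021, Q4 2021.
Longest run of consecutive quarters below the threshold: 3.
3 < 4, so Thornbury Group never became eligible.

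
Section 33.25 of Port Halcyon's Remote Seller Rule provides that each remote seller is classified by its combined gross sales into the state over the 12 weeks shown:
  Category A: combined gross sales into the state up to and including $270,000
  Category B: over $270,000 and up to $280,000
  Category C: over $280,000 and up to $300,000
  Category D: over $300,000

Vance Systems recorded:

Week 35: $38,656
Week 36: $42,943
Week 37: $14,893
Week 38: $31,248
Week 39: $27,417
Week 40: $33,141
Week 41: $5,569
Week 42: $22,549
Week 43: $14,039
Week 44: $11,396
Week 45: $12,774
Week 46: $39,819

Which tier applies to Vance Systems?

Combined gross sales into the state: $38,656 + $42,943 + $14,893 + $31,248 + $27,417 + $33,141 + $5,569 + $22,549 + $14,039 + $11,396 + $12,774 + $39,819 = $294,444.
$280,000 < $294,444 ≤ $300,000, so Category C applies.

Category C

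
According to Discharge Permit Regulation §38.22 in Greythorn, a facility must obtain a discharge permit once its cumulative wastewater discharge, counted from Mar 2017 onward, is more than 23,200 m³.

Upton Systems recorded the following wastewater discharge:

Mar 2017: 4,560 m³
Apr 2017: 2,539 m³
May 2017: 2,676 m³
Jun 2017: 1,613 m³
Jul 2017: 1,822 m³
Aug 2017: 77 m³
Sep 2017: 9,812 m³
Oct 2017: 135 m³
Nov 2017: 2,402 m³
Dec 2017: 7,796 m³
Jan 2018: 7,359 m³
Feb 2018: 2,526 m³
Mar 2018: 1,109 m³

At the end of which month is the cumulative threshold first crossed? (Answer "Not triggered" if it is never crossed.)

Oct 2017

Through Mar 2017: 4,560 m³
Through Apr 2017: 7,099 m³
Through May 2017: 9,775 m³
Through Jun 2017: 11,388 m³
Through Jul 2017: 13,210 m³
Through Aug 2017: 13,287 m³
Through Sep 2017: 23,099 m³
Through Oct 2017: 23,234 m³ ← exceeds threshold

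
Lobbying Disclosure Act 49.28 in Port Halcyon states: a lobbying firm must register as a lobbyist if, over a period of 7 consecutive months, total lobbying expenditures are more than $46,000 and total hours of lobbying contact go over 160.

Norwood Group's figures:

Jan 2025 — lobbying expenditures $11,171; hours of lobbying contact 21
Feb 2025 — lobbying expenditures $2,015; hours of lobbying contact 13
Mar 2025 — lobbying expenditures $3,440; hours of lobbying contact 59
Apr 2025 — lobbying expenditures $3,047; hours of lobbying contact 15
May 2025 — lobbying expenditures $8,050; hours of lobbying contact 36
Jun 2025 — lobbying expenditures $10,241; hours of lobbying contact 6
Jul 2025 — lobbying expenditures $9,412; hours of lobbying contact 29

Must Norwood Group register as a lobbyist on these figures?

Yes

Total lobbying expenditures: $11,171 + $2,015 + $3,440 + $3,047 + $8,050 + $10,241 + $9,412 = $47,376 (> $46,000).
Total hours of lobbying contact: 21 + 13 + 59 + 15 + 36 + 6 + 29 = 179 (> 160).
The test is 'and': both thresholds are exceeded.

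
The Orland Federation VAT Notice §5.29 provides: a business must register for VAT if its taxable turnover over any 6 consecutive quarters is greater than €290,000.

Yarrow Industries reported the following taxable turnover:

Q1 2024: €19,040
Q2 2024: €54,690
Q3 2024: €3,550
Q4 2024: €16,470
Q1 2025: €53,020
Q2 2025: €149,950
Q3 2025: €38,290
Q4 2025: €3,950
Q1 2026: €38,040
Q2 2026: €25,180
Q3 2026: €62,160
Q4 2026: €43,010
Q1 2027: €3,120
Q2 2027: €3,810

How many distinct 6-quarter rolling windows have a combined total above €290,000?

Q1 2024–Q2 2025: €19,040 + €54,690 + €3,550 + €16,470 + €53,020 + €149,950 = €296,720 (over)
Q2 2024–Q3 2025: €54,690 + €3,550 + €16,470 + €53,020 + €149,950 + €38,290 = €315,970 (over)
Q3 2024–Q4 2025: €3,550 + €16,470 + €53,020 + €149,950 + €38,290 + €3,950 = €265,230 (under)
Q4 2024–Q1 2026: €16,470 + €53,020 + €149,950 + €38,290 + €3,950 + €38,040 = €299,720 (over)
Q1 2025–Q2 2026: €53,020 + €149,950 + €38,290 + €3,950 + €38,040 + €25,180 = €308,430 (over)
Q2 2025–Q3 2026: €149,950 + €38,290 + €3,950 + €38,040 + €25,180 + €62,160 = €317,570 (over)
Q3 2025–Q4 2026: €38,290 + €3,950 + €38,040 + €25,180 + €62,160 + €43,010 = €210,630 (under)
Q4 2025–Q1 2027: €3,950 + €38,040 + €25,180 + €62,160 + €43,010 + €3,120 = €175,460 (under)
Q1 2026–Q2 2027: €38,040 + €25,180 + €62,160 + €43,010 + €3,120 + €3,810 = €175,320 (under)
5 windows exceed the threshold.

5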